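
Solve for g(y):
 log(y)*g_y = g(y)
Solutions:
 g(y) = C1*exp(li(y))


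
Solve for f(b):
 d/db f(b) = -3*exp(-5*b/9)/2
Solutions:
 f(b) = C1 + 27*exp(-5*b/9)/10


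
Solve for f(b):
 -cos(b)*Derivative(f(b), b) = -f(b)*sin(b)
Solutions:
 f(b) = C1/cos(b)


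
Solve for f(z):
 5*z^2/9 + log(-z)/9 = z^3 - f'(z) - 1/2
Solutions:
 f(z) = C1 + z^4/4 - 5*z^3/27 - z*log(-z)/9 - 7*z/18


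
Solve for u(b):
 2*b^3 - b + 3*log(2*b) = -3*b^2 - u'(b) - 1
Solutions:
 u(b) = C1 - b^4/2 - b^3 + b^2/2 - 3*b*log(b) - b*log(8) + 2*b


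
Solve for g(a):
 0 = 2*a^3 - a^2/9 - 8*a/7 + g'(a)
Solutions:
 g(a) = C1 - a^4/2 + a^3/27 + 4*a^2/7


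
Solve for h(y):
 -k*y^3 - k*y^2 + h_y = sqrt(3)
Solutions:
 h(y) = C1 + k*y^4/4 + k*y^3/3 + sqrt(3)*y


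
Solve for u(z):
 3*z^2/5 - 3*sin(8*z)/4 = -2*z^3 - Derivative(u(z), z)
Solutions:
 u(z) = C1 - z^4/2 - z^3/5 - 3*cos(8*z)/32


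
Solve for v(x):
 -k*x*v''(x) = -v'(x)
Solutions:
 v(x) = C1 + x^(((re(k) + 1)*re(k) + im(k)^2)/(re(k)^2 + im(k)^2))*(C2*sin(log(x)*Abs(im(k))/(re(k)^2 + im(k)^2)) + C3*cos(log(x)*im(k)/(re(k)^2 + im(k)^2)))


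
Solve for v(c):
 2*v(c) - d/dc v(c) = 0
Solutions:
 v(c) = C1*exp(2*c)


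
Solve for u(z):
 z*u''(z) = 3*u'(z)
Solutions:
 u(z) = C1 + C2*z^4


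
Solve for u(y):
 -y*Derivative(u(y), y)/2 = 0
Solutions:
 u(y) = C1


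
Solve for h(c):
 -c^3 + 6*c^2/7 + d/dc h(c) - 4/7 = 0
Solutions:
 h(c) = C1 + c^4/4 - 2*c^3/7 + 4*c/7


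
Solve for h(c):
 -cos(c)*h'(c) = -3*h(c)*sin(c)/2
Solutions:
 h(c) = C1/cos(c)^(3/2)


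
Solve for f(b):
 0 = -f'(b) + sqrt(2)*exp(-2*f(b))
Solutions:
 f(b) = log(-sqrt(C1 + 2*sqrt(2)*b))
 f(b) = log(C1 + 2*sqrt(2)*b)/2


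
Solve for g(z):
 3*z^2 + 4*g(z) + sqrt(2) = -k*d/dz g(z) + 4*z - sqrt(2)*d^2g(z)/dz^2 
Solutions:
 g(z) = C1*exp(sqrt(2)*z*(-k + sqrt(k^2 - 16*sqrt(2)))/4) + C2*exp(-sqrt(2)*z*(k + sqrt(k^2 - 16*sqrt(2)))/4) - 3*k^2/32 + 3*k*z/8 - k/4 - 3*z^2/4 + z + sqrt(2)/8


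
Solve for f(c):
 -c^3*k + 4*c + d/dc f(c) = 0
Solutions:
 f(c) = C1 + c^4*k/4 - 2*c^2


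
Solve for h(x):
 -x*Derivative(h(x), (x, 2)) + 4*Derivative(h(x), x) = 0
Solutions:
 h(x) = C1 + C2*x^5


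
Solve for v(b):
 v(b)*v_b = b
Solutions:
 v(b) = -sqrt(C1 + b^2)
 v(b) = sqrt(C1 + b^2)


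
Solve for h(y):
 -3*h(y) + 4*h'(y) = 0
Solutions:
 h(y) = C1*exp(3*y/4)


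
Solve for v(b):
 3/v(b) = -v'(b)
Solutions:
 v(b) = -sqrt(C1 - 6*b)
 v(b) = sqrt(C1 - 6*b)


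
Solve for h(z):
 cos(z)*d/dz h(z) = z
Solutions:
 h(z) = C1 + Integral(z/cos(z), z)


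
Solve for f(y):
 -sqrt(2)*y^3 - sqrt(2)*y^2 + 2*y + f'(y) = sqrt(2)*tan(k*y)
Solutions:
 f(y) = C1 + sqrt(2)*y^4/4 + sqrt(2)*y^3/3 - y^2 + sqrt(2)*Piecewise((-log(cos(k*y))/k, Ne(k, 0)), (0, True))


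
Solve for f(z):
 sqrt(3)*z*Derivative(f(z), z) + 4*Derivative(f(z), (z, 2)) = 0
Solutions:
 f(z) = C1 + C2*erf(sqrt(2)*3^(1/4)*z/4)


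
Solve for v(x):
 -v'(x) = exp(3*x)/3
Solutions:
 v(x) = C1 - exp(3*x)/9


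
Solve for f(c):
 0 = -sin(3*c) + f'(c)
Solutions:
 f(c) = C1 - cos(3*c)/3


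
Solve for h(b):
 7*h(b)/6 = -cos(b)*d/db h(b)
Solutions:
 h(b) = C1*(sin(b) - 1)^(7/12)/(sin(b) + 1)^(7/12)


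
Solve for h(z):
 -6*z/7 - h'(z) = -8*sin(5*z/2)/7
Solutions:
 h(z) = C1 - 3*z^2/7 - 16*cos(5*z/2)/35


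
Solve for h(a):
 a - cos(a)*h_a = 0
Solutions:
 h(a) = C1 + Integral(a/cos(a), a)


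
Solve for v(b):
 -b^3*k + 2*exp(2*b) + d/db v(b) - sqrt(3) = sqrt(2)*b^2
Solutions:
 v(b) = C1 + b^4*k/4 + sqrt(2)*b^3/3 + sqrt(3)*b - exp(2*b)


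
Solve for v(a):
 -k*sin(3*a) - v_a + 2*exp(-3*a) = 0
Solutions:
 v(a) = C1 + k*cos(3*a)/3 - 2*exp(-3*a)/3


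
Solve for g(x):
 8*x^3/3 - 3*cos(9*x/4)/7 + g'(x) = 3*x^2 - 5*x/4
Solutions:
 g(x) = C1 - 2*x^4/3 + x^3 - 5*x^2/8 + 4*sin(9*x/4)/21


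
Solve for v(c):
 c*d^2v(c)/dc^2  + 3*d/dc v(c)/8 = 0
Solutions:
 v(c) = C1 + C2*c^(5/8)


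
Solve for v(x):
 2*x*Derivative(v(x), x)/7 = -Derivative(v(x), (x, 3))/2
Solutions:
 v(x) = C1 + Integral(C2*airyai(-14^(2/3)*x/7) + C3*airybi(-14^(2/3)*x/7), x)


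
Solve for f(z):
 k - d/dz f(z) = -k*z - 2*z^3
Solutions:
 f(z) = C1 + k*z^2/2 + k*z + z^4/2


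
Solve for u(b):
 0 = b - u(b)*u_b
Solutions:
 u(b) = -sqrt(C1 + b^2)
 u(b) = sqrt(C1 + b^2)


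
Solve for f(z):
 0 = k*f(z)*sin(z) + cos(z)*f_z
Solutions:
 f(z) = C1*exp(k*log(cos(z)))


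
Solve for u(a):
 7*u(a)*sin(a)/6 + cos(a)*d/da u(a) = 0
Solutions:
 u(a) = C1*cos(a)^(7/6)


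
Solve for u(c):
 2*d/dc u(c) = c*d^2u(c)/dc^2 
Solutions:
 u(c) = C1 + C2*c^3


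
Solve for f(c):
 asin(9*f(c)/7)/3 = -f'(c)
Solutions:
 Integral(1/asin(9*_y/7), (_y, f(c))) = C1 - c/3


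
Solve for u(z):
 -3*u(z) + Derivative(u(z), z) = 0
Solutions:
 u(z) = C1*exp(3*z)


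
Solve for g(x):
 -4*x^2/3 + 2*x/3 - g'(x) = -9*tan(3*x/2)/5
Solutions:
 g(x) = C1 - 4*x^3/9 + x^2/3 - 6*log(cos(3*x/2))/5


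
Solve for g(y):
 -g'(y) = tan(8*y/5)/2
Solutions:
 g(y) = C1 + 5*log(cos(8*y/5))/16


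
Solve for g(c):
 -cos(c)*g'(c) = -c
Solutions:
 g(c) = C1 + Integral(c/cos(c), c)


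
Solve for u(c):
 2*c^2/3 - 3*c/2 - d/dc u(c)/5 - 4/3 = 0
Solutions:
 u(c) = C1 + 10*c^3/9 - 15*c^2/4 - 20*c/3


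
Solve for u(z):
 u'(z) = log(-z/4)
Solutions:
 u(z) = C1 + z*log(-z) + z*(-2*log(2) - 1)


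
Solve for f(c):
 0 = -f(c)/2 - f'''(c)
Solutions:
 f(c) = C3*exp(-2^(2/3)*c/2) + (C1*sin(2^(2/3)*sqrt(3)*c/4) + C2*cos(2^(2/3)*sqrt(3)*c/4))*exp(2^(2/3)*c/4)


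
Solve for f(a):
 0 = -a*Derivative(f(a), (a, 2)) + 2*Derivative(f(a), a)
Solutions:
 f(a) = C1 + C2*a^3


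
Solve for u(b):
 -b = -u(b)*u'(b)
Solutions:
 u(b) = -sqrt(C1 + b^2)
 u(b) = sqrt(C1 + b^2)


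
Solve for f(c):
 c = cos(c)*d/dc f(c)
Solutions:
 f(c) = C1 + Integral(c/cos(c), c)


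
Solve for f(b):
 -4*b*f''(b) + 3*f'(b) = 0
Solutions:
 f(b) = C1 + C2*b^(7/4)


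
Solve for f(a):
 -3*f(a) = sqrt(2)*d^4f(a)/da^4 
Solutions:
 f(a) = (C1*sin(2^(3/8)*3^(1/4)*a/2) + C2*cos(2^(3/8)*3^(1/4)*a/2))*exp(-2^(3/8)*3^(1/4)*a/2) + (C3*sin(2^(3/8)*3^(1/4)*a/2) + C4*cos(2^(3/8)*3^(1/4)*a/2))*exp(2^(3/8)*3^(1/4)*a/2)


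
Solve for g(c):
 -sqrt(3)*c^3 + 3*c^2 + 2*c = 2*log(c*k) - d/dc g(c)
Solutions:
 g(c) = C1 + sqrt(3)*c^4/4 - c^3 - c^2 + 2*c*log(c*k) - 2*c


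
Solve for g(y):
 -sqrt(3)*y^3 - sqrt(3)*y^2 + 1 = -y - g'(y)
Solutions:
 g(y) = C1 + sqrt(3)*y^4/4 + sqrt(3)*y^3/3 - y^2/2 - y


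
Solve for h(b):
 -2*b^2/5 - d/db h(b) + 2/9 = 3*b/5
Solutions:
 h(b) = C1 - 2*b^3/15 - 3*b^2/10 + 2*b/9


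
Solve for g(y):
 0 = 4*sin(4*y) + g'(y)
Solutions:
 g(y) = C1 + cos(4*y)


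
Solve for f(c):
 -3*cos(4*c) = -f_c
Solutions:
 f(c) = C1 + 3*sin(4*c)/4


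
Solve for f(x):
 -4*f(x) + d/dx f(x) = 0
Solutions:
 f(x) = C1*exp(4*x)


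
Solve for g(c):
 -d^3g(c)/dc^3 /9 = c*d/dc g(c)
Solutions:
 g(c) = C1 + Integral(C2*airyai(-3^(2/3)*c) + C3*airybi(-3^(2/3)*c), c)


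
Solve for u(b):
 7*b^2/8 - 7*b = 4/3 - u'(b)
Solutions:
 u(b) = C1 - 7*b^3/24 + 7*b^2/2 + 4*b/3


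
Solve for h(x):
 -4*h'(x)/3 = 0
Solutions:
 h(x) = C1


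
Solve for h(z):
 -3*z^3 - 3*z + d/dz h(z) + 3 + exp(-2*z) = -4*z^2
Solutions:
 h(z) = C1 + 3*z^4/4 - 4*z^3/3 + 3*z^2/2 - 3*z + exp(-2*z)/2


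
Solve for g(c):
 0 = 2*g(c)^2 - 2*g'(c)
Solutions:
 g(c) = -1/(C1 + c)


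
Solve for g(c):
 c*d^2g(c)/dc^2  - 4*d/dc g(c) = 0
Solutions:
 g(c) = C1 + C2*c^5


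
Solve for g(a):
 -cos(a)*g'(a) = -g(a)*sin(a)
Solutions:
 g(a) = C1/cos(a)


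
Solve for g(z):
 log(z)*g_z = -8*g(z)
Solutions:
 g(z) = C1*exp(-8*li(z))


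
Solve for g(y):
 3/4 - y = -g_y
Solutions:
 g(y) = C1 + y^2/2 - 3*y/4


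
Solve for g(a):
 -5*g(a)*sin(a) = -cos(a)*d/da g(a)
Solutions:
 g(a) = C1/cos(a)^5


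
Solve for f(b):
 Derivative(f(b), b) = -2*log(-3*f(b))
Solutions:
 Integral(1/(log(-_y) + log(3)), (_y, f(b)))/2 = C1 - b


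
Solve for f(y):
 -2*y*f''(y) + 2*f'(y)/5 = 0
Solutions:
 f(y) = C1 + C2*y^(6/5)


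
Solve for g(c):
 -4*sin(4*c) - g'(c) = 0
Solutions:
 g(c) = C1 + cos(4*c)


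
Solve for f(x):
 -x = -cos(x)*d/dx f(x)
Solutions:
 f(x) = C1 + Integral(x/cos(x), x)


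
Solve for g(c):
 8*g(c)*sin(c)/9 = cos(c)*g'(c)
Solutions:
 g(c) = C1/cos(c)^(8/9)


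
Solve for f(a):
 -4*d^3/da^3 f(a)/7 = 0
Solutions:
 f(a) = C1 + C2*a + C3*a^2


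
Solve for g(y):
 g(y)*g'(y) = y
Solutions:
 g(y) = -sqrt(C1 + y^2)
 g(y) = sqrt(C1 + y^2)


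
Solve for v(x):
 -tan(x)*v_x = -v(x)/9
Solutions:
 v(x) = C1*sin(x)^(1/9)


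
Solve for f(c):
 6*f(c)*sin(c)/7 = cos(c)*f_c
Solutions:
 f(c) = C1/cos(c)^(6/7)


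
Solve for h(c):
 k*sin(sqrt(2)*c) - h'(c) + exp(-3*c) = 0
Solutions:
 h(c) = C1 - sqrt(2)*k*cos(sqrt(2)*c)/2 - exp(-3*c)/3


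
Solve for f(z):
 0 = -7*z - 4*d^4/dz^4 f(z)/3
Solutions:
 f(z) = C1 + C2*z + C3*z^2 + C4*z^3 - 7*z^5/160


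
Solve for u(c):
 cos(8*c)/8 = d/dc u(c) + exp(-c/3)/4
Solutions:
 u(c) = C1 + sin(8*c)/64 + 3*exp(-c/3)/4


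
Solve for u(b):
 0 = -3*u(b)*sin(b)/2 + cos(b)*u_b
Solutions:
 u(b) = C1/cos(b)^(3/2)


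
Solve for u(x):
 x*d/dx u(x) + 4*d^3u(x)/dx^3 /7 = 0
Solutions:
 u(x) = C1 + Integral(C2*airyai(-14^(1/3)*x/2) + C3*airybi(-14^(1/3)*x/2), x)


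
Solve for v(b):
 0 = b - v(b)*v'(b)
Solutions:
 v(b) = -sqrt(C1 + b^2)
 v(b) = sqrt(C1 + b^2)


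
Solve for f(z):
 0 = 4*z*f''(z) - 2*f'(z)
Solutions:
 f(z) = C1 + C2*z^(3/2)


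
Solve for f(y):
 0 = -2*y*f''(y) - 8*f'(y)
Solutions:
 f(y) = C1 + C2/y^3


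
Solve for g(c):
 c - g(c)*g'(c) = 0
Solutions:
 g(c) = -sqrt(C1 + c^2)
 g(c) = sqrt(C1 + c^2)


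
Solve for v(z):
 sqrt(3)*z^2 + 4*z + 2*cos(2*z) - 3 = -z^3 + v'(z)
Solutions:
 v(z) = C1 + z^4/4 + sqrt(3)*z^3/3 + 2*z^2 - 3*z + sin(2*z)


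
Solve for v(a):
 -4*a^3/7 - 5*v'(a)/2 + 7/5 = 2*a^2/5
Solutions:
 v(a) = C1 - 2*a^4/35 - 4*a^3/75 + 14*a/25


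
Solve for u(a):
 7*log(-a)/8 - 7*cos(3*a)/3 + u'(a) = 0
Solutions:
 u(a) = C1 - 7*a*log(-a)/8 + 7*a/8 + 7*sin(3*a)/9


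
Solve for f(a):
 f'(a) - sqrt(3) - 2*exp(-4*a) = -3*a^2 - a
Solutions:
 f(a) = C1 - a^3 - a^2/2 + sqrt(3)*a - exp(-4*a)/2


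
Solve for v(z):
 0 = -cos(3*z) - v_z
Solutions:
 v(z) = C1 - sin(3*z)/3


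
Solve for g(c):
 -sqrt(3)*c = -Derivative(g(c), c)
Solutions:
 g(c) = C1 + sqrt(3)*c^2/2


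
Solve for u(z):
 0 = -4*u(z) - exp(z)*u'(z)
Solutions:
 u(z) = C1*exp(4*exp(-z))


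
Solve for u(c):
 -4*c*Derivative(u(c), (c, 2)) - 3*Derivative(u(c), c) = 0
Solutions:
 u(c) = C1 + C2*c^(1/4)


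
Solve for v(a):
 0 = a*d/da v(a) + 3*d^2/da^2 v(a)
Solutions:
 v(a) = C1 + C2*erf(sqrt(6)*a/6)


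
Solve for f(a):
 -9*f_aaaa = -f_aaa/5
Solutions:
 f(a) = C1 + C2*a + C3*a^2 + C4*exp(a/45)


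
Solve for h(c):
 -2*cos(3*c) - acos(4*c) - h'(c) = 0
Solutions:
 h(c) = C1 - c*acos(4*c) + sqrt(1 - 16*c^2)/4 - 2*sin(3*c)/3


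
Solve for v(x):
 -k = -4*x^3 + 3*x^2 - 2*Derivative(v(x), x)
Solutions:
 v(x) = C1 + k*x/2 - x^4/2 + x^3/2


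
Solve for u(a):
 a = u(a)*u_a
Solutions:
 u(a) = -sqrt(C1 + a^2)
 u(a) = sqrt(C1 + a^2)


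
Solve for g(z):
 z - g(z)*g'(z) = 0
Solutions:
 g(z) = -sqrt(C1 + z^2)
 g(z) = sqrt(C1 + z^2)


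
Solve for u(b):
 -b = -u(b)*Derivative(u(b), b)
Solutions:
 u(b) = -sqrt(C1 + b^2)
 u(b) = sqrt(C1 + b^2)


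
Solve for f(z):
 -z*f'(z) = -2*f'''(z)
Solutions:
 f(z) = C1 + Integral(C2*airyai(2^(2/3)*z/2) + C3*airybi(2^(2/3)*z/2), z)


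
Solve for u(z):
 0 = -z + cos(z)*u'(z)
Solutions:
 u(z) = C1 + Integral(z/cos(z), z)


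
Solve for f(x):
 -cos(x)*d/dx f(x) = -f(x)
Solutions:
 f(x) = C1*sqrt(sin(x) + 1)/sqrt(sin(x) - 1)


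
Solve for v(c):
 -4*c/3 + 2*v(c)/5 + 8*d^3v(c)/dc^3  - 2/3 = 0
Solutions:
 v(c) = C3*exp(-50^(1/3)*c/10) + 10*c/3 + (C1*sin(sqrt(3)*50^(1/3)*c/20) + C2*cos(sqrt(3)*50^(1/3)*c/20))*exp(50^(1/3)*c/20) + 5/3


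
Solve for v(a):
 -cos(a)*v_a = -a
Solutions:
 v(a) = C1 + Integral(a/cos(a), a)


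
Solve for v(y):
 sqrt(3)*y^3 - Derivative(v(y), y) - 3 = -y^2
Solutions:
 v(y) = C1 + sqrt(3)*y^4/4 + y^3/3 - 3*y


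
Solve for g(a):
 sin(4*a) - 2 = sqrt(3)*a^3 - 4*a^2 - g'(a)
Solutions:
 g(a) = C1 + sqrt(3)*a^4/4 - 4*a^3/3 + 2*a + cos(4*a)/4


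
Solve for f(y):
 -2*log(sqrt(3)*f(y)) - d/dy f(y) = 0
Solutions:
 Integral(1/(2*log(_y) + log(3)), (_y, f(y))) = C1 - y


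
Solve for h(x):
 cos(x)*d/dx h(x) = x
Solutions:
 h(x) = C1 + Integral(x/cos(x), x)


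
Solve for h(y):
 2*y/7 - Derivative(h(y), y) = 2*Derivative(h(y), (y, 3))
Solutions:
 h(y) = C1 + C2*sin(sqrt(2)*y/2) + C3*cos(sqrt(2)*y/2) + y^2/7


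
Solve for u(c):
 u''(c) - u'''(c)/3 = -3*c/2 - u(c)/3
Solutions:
 u(c) = C1*exp(c*(-2^(2/3)*(sqrt(5) + 3)^(1/3)/4 - 2^(1/3)/(2*(sqrt(5) + 3)^(1/3)) + 1))*sin(2^(1/3)*sqrt(3)*c*(-2^(1/3)*(sqrt(5) + 3)^(1/3) + 2/(sqrt(5) + 3)^(1/3))/4) + C2*exp(c*(-2^(2/3)*(sqrt(5) + 3)^(1/3)/4 - 2^(1/3)/(2*(sqrt(5) + 3)^(1/3)) + 1))*cos(2^(1/3)*sqrt(3)*c*(-2^(1/3)*(sqrt(5) + 3)^(1/3) + 2/(sqrt(5) + 3)^(1/3))/4) + C3*exp(c*(2^(1/3)/(sqrt(5) + 3)^(1/3) + 1 + 2^(2/3)*(sqrt(5) + 3)^(1/3)/2)) - 9*c/2


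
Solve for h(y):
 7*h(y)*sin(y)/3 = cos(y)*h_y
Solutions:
 h(y) = C1/cos(y)^(7/3)


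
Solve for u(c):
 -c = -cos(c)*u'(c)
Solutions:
 u(c) = C1 + Integral(c/cos(c), c)


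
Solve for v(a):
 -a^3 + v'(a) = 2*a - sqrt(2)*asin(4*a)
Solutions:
 v(a) = C1 + a^4/4 + a^2 - sqrt(2)*(a*asin(4*a) + sqrt(1 - 16*a^2)/4)


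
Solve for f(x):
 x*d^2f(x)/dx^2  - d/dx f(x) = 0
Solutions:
 f(x) = C1 + C2*x^2


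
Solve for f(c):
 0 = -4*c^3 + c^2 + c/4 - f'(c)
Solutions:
 f(c) = C1 - c^4 + c^3/3 + c^2/8


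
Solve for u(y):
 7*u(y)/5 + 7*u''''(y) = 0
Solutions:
 u(y) = (C1*sin(sqrt(2)*5^(3/4)*y/10) + C2*cos(sqrt(2)*5^(3/4)*y/10))*exp(-sqrt(2)*5^(3/4)*y/10) + (C3*sin(sqrt(2)*5^(3/4)*y/10) + C4*cos(sqrt(2)*5^(3/4)*y/10))*exp(sqrt(2)*5^(3/4)*y/10)


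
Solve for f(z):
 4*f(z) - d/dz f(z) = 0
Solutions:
 f(z) = C1*exp(4*z)


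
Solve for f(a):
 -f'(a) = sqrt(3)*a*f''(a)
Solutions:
 f(a) = C1 + C2*a^(1 - sqrt(3)/3)


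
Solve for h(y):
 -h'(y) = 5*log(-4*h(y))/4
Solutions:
 4*Integral(1/(log(-_y) + 2*log(2)), (_y, h(y)))/5 = C1 - y


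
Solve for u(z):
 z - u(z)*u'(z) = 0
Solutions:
 u(z) = -sqrt(C1 + z^2)
 u(z) = sqrt(C1 + z^2)


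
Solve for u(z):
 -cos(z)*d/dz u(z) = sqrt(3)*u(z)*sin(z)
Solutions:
 u(z) = C1*cos(z)^(sqrt(3))


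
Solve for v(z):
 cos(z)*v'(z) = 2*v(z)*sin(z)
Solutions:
 v(z) = C1/cos(z)^2


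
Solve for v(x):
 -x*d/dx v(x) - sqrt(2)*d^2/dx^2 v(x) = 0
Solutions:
 v(x) = C1 + C2*erf(2^(1/4)*x/2)


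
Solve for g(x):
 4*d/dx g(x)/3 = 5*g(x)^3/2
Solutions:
 g(x) = -2*sqrt(-1/(C1 + 15*x))
 g(x) = 2*sqrt(-1/(C1 + 15*x))


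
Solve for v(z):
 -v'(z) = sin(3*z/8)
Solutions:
 v(z) = C1 + 8*cos(3*z/8)/3


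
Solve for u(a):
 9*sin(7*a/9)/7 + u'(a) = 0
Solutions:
 u(a) = C1 + 81*cos(7*a/9)/49


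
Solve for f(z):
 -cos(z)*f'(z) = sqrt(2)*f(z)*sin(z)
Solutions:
 f(z) = C1*cos(z)^(sqrt(2))


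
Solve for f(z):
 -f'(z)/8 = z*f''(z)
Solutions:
 f(z) = C1 + C2*z^(7/8)


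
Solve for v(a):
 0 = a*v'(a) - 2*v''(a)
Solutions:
 v(a) = C1 + C2*erfi(a/2)


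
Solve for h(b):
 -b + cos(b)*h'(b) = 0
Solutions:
 h(b) = C1 + Integral(b/cos(b), b)


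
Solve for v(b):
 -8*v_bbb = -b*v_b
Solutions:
 v(b) = C1 + Integral(C2*airyai(b/2) + C3*airybi(b/2), b)


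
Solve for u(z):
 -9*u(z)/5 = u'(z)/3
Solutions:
 u(z) = C1*exp(-27*z/5)


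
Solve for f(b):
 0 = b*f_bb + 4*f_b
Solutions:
 f(b) = C1 + C2/b^3


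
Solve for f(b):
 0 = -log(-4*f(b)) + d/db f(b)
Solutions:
 -Integral(1/(log(-_y) + 2*log(2)), (_y, f(b))) = C1 - b


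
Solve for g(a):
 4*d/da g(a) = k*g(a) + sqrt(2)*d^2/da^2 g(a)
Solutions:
 g(a) = C1*exp(sqrt(2)*a*(1 - sqrt(-sqrt(2)*k + 4)/2)) + C2*exp(sqrt(2)*a*(sqrt(-sqrt(2)*k + 4)/2 + 1))


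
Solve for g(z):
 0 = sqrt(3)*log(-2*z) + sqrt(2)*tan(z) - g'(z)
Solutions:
 g(z) = C1 + sqrt(3)*z*(log(-z) - 1) + sqrt(3)*z*log(2) - sqrt(2)*log(cos(z))


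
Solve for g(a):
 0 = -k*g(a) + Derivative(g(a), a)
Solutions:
 g(a) = C1*exp(a*k)


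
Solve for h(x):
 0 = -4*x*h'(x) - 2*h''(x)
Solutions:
 h(x) = C1 + C2*erf(x)


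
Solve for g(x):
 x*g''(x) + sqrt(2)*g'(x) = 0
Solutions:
 g(x) = C1 + C2*x^(1 - sqrt(2))


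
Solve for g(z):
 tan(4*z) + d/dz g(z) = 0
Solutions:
 g(z) = C1 + log(cos(4*z))/4


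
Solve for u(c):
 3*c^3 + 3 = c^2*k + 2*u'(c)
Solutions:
 u(c) = C1 + 3*c^4/8 - c^3*k/6 + 3*c/2


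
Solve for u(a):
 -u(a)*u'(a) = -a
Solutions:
 u(a) = -sqrt(C1 + a^2)
 u(a) = sqrt(C1 + a^2)


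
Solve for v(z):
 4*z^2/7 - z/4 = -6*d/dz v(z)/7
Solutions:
 v(z) = C1 - 2*z^3/9 + 7*z^2/48


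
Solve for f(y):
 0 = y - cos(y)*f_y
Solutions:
 f(y) = C1 + Integral(y/cos(y), y)


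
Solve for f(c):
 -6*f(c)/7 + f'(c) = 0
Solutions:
 f(c) = C1*exp(6*c/7)


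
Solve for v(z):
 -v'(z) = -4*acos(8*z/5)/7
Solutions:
 v(z) = C1 + 4*z*acos(8*z/5)/7 - sqrt(25 - 64*z^2)/14


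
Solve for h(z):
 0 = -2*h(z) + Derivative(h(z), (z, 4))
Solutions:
 h(z) = C1*exp(-2^(1/4)*z) + C2*exp(2^(1/4)*z) + C3*sin(2^(1/4)*z) + C4*cos(2^(1/4)*z)


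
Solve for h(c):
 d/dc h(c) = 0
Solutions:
 h(c) = C1


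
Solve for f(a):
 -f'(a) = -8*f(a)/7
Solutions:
 f(a) = C1*exp(8*a/7)


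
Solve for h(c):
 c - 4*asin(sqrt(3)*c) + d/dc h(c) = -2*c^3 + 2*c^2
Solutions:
 h(c) = C1 - c^4/2 + 2*c^3/3 - c^2/2 + 4*c*asin(sqrt(3)*c) + 4*sqrt(3)*sqrt(1 - 3*c^2)/3


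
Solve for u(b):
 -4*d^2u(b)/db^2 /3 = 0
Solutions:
 u(b) = C1 + C2*b


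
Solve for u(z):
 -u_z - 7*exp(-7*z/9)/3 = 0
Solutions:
 u(z) = C1 + 3*exp(-7*z/9)


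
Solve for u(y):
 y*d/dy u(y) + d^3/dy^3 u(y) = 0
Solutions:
 u(y) = C1 + Integral(C2*airyai(-y) + C3*airybi(-y), y)


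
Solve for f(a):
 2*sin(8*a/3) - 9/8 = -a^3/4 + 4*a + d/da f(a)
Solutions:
 f(a) = C1 + a^4/16 - 2*a^2 - 9*a/8 - 3*cos(8*a/3)/4


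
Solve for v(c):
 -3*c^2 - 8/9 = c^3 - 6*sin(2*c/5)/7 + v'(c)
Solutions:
 v(c) = C1 - c^4/4 - c^3 - 8*c/9 - 15*cos(2*c/5)/7


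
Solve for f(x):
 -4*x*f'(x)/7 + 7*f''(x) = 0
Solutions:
 f(x) = C1 + C2*erfi(sqrt(2)*x/7)


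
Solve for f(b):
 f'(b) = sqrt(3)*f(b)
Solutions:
 f(b) = C1*exp(sqrt(3)*b)


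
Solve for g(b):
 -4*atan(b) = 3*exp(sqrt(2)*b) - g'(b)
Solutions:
 g(b) = C1 + 4*b*atan(b) + 3*sqrt(2)*exp(sqrt(2)*b)/2 - 2*log(b^2 + 1)


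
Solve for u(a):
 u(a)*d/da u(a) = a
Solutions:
 u(a) = -sqrt(C1 + a^2)
 u(a) = sqrt(C1 + a^2)


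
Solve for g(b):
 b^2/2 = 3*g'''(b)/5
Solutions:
 g(b) = C1 + C2*b + C3*b^2 + b^5/72


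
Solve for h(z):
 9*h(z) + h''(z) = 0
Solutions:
 h(z) = C1*sin(3*z) + C2*cos(3*z)


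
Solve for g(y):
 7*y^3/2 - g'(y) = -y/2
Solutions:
 g(y) = C1 + 7*y^4/8 + y^2/4


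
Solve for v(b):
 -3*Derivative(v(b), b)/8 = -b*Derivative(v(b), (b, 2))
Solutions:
 v(b) = C1 + C2*b^(11/8)


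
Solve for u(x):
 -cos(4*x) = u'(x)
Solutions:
 u(x) = C1 - sin(4*x)/4


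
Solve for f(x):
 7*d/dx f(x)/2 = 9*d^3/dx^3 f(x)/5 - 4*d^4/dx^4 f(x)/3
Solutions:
 f(x) = C1 + C2*exp(x*(27*3^(2/3)/(10*sqrt(105490) + 3257)^(1/3) + 18 + 3^(1/3)*(10*sqrt(105490) + 3257)^(1/3))/40)*sin(3^(1/6)*x*(-3^(2/3)*(10*sqrt(105490) + 3257)^(1/3) + 81/(10*sqrt(105490) + 3257)^(1/3))/40) + C3*exp(x*(27*3^(2/3)/(10*sqrt(105490) + 3257)^(1/3) + 18 + 3^(1/3)*(10*sqrt(105490) + 3257)^(1/3))/40)*cos(3^(1/6)*x*(-3^(2/3)*(10*sqrt(105490) + 3257)^(1/3) + 81/(10*sqrt(105490) + 3257)^(1/3))/40) + C4*exp(x*(-3^(1/3)*(10*sqrt(105490) + 3257)^(1/3) - 27*3^(2/3)/(10*sqrt(105490) + 3257)^(1/3) + 9)/20)


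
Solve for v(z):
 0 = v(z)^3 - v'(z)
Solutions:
 v(z) = -sqrt(2)*sqrt(-1/(C1 + z))/2
 v(z) = sqrt(2)*sqrt(-1/(C1 + z))/2


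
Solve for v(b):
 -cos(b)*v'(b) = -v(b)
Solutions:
 v(b) = C1*sqrt(sin(b) + 1)/sqrt(sin(b) - 1)


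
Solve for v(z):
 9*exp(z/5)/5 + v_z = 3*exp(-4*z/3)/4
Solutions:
 v(z) = C1 - 9*exp(z/5) - 9*exp(-4*z/3)/16


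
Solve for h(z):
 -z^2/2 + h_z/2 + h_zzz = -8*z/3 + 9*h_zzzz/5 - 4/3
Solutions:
 h(z) = C1 + C2*exp(z*(-10^(1/3)*(27*sqrt(7161) + 2287)^(1/3) - 10*10^(2/3)/(27*sqrt(7161) + 2287)^(1/3) + 20)/108)*sin(10^(1/3)*sqrt(3)*z*(-(27*sqrt(7161) + 2287)^(1/3) + 10*10^(1/3)/(27*sqrt(7161) + 2287)^(1/3))/108) + C3*exp(z*(-10^(1/3)*(27*sqrt(7161) + 2287)^(1/3) - 10*10^(2/3)/(27*sqrt(7161) + 2287)^(1/3) + 20)/108)*cos(10^(1/3)*sqrt(3)*z*(-(27*sqrt(7161) + 2287)^(1/3) + 10*10^(1/3)/(27*sqrt(7161) + 2287)^(1/3))/108) + C4*exp(z*(10*10^(2/3)/(27*sqrt(7161) + 2287)^(1/3) + 10 + 10^(1/3)*(27*sqrt(7161) + 2287)^(1/3))/54) + z^3/3 - 8*z^2/3 - 20*z/3


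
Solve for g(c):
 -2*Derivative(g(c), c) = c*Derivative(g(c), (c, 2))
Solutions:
 g(c) = C1 + C2/c


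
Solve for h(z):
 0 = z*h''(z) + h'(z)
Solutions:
 h(z) = C1 + C2*log(z)


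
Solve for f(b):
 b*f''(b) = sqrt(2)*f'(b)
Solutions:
 f(b) = C1 + C2*b^(1 + sqrt(2))


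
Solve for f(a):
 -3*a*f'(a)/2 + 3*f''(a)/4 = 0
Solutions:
 f(a) = C1 + C2*erfi(a)


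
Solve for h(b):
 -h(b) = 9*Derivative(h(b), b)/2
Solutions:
 h(b) = C1*exp(-2*b/9)


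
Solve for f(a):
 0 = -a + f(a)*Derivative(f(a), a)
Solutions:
 f(a) = -sqrt(C1 + a^2)
 f(a) = sqrt(C1 + a^2)


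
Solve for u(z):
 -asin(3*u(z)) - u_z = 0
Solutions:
 Integral(1/asin(3*_y), (_y, u(z))) = C1 - z


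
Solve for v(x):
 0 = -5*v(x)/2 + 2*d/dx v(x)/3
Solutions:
 v(x) = C1*exp(15*x/4)


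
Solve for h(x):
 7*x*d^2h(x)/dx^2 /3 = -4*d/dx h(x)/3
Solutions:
 h(x) = C1 + C2*x^(3/7)


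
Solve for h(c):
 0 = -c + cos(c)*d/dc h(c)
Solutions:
 h(c) = C1 + Integral(c/cos(c), c)


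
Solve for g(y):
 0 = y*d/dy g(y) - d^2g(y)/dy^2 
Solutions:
 g(y) = C1 + C2*erfi(sqrt(2)*y/2)


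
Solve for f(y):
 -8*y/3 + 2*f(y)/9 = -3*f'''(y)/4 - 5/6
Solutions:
 f(y) = C3*exp(-2*y/3) + 12*y + (C1*sin(sqrt(3)*y/3) + C2*cos(sqrt(3)*y/3))*exp(y/3) - 15/4


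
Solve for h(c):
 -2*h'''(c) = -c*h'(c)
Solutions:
 h(c) = C1 + Integral(C2*airyai(2^(2/3)*c/2) + C3*airybi(2^(2/3)*c/2), c)


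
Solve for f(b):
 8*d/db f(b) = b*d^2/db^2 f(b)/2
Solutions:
 f(b) = C1 + C2*b^17


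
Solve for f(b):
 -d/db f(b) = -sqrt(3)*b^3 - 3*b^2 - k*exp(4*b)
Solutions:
 f(b) = C1 + sqrt(3)*b^4/4 + b^3 + k*exp(4*b)/4


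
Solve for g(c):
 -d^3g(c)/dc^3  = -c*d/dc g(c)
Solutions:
 g(c) = C1 + Integral(C2*airyai(c) + C3*airybi(c), c)


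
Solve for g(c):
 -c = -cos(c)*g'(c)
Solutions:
 g(c) = C1 + Integral(c/cos(c), c)


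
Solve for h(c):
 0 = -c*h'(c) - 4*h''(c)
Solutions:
 h(c) = C1 + C2*erf(sqrt(2)*c/4)


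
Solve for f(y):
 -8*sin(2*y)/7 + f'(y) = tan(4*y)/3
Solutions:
 f(y) = C1 - log(cos(4*y))/12 - 4*cos(2*y)/7


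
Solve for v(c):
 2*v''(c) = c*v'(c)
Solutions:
 v(c) = C1 + C2*erfi(c/2)


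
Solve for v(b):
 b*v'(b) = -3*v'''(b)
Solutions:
 v(b) = C1 + Integral(C2*airyai(-3^(2/3)*b/3) + C3*airybi(-3^(2/3)*b/3), b)


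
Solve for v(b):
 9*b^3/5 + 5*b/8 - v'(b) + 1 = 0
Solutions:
 v(b) = C1 + 9*b^4/20 + 5*b^2/16 + b


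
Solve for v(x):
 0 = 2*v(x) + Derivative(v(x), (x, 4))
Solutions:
 v(x) = (C1*sin(2^(3/4)*x/2) + C2*cos(2^(3/4)*x/2))*exp(-2^(3/4)*x/2) + (C3*sin(2^(3/4)*x/2) + C4*cos(2^(3/4)*x/2))*exp(2^(3/4)*x/2)


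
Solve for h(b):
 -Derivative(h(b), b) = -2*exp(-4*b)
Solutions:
 h(b) = C1 - exp(-4*b)/2


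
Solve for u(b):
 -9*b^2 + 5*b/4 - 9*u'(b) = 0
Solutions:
 u(b) = C1 - b^3/3 + 5*b^2/72


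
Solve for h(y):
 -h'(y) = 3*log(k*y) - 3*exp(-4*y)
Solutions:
 h(y) = C1 - 3*y*log(k*y) + 3*y - 3*exp(-4*y)/4


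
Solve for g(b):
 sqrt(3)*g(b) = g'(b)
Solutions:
 g(b) = C1*exp(sqrt(3)*b)


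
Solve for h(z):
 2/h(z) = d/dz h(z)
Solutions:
 h(z) = -sqrt(C1 + 4*z)
 h(z) = sqrt(C1 + 4*z)


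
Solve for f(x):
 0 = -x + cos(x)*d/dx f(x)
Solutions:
 f(x) = C1 + Integral(x/cos(x), x)


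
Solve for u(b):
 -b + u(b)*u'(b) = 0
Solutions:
 u(b) = -sqrt(C1 + b^2)
 u(b) = sqrt(C1 + b^2)


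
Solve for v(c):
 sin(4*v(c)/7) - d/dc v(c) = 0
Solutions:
 -c + 7*log(cos(4*v(c)/7) - 1)/8 - 7*log(cos(4*v(c)/7) + 1)/8 = C1


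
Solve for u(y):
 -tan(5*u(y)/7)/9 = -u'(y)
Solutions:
 u(y) = -7*asin(C1*exp(5*y/63))/5 + 7*pi/5
 u(y) = 7*asin(C1*exp(5*y/63))/5


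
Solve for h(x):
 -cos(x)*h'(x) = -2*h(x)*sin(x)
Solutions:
 h(x) = C1/cos(x)^2


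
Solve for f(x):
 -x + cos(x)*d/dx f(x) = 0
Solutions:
 f(x) = C1 + Integral(x/cos(x), x)


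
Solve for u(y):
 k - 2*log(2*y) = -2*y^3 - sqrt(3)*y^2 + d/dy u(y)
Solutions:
 u(y) = C1 + k*y + y^4/2 + sqrt(3)*y^3/3 - 2*y*log(y) - y*log(4) + 2*y


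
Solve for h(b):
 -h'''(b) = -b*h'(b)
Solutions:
 h(b) = C1 + Integral(C2*airyai(b) + C3*airybi(b), b)


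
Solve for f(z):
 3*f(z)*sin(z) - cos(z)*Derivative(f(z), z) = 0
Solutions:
 f(z) = C1/cos(z)^3


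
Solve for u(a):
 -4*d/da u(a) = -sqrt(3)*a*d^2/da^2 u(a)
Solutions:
 u(a) = C1 + C2*a^(1 + 4*sqrt(3)/3)


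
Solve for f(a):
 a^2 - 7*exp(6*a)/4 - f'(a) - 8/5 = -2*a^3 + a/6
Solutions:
 f(a) = C1 + a^4/2 + a^3/3 - a^2/12 - 8*a/5 - 7*exp(6*a)/24


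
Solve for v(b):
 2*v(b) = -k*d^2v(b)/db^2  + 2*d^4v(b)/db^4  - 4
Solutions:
 v(b) = C1*exp(-b*sqrt(k - sqrt(k^2 + 16))/2) + C2*exp(b*sqrt(k - sqrt(k^2 + 16))/2) + C3*exp(-b*sqrt(k + sqrt(k^2 + 16))/2) + C4*exp(b*sqrt(k + sqrt(k^2 + 16))/2) - 2


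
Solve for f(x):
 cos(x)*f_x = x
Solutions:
 f(x) = C1 + Integral(x/cos(x), x)


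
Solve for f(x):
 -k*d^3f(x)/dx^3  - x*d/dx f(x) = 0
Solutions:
 f(x) = C1 + Integral(C2*airyai(x*(-1/k)^(1/3)) + C3*airybi(x*(-1/k)^(1/3)), x)


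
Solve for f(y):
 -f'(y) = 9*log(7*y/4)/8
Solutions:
 f(y) = C1 - 9*y*log(y)/8 - 9*y*log(7)/8 + 9*y/8 + 9*y*log(2)/4


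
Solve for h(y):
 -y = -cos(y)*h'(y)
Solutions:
 h(y) = C1 + Integral(y/cos(y), y)


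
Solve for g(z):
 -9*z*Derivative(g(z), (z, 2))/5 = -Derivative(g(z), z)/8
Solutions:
 g(z) = C1 + C2*z^(77/72)


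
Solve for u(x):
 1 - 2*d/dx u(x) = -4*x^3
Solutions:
 u(x) = C1 + x^4/2 + x/2


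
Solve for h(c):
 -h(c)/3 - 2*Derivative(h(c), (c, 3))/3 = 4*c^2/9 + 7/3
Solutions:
 h(c) = C3*exp(-2^(2/3)*c/2) - 4*c^2/3 + (C1*sin(2^(2/3)*sqrt(3)*c/4) + C2*cos(2^(2/3)*sqrt(3)*c/4))*exp(2^(2/3)*c/4) - 7


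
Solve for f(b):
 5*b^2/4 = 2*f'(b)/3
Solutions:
 f(b) = C1 + 5*b^3/8


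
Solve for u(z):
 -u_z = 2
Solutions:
 u(z) = C1 - 2*z


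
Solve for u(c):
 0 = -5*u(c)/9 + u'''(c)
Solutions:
 u(c) = C3*exp(15^(1/3)*c/3) + (C1*sin(3^(5/6)*5^(1/3)*c/6) + C2*cos(3^(5/6)*5^(1/3)*c/6))*exp(-15^(1/3)*c/6)


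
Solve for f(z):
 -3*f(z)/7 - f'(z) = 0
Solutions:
 f(z) = C1*exp(-3*z/7)


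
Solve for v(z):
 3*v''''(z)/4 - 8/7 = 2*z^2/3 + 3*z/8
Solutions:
 v(z) = C1 + C2*z + C3*z^2 + C4*z^3 + z^6/405 + z^5/240 + 4*z^4/63


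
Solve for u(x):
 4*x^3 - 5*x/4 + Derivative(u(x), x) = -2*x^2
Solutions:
 u(x) = C1 - x^4 - 2*x^3/3 + 5*x^2/8


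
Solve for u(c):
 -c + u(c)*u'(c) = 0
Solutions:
 u(c) = -sqrt(C1 + c^2)
 u(c) = sqrt(C1 + c^2)


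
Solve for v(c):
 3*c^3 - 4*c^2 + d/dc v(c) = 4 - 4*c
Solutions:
 v(c) = C1 - 3*c^4/4 + 4*c^3/3 - 2*c^2 + 4*c


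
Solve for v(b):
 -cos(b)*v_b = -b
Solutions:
 v(b) = C1 + Integral(b/cos(b), b)


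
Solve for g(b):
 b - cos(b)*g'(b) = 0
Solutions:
 g(b) = C1 + Integral(b/cos(b), b)


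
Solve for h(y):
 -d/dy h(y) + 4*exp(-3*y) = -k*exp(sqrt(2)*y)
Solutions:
 h(y) = C1 + sqrt(2)*k*exp(sqrt(2)*y)/2 - 4*exp(-3*y)/3


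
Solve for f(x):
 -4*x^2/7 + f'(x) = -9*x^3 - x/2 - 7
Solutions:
 f(x) = C1 - 9*x^4/4 + 4*x^3/21 - x^2/4 - 7*x


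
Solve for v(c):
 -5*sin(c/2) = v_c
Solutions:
 v(c) = C1 + 10*cos(c/2)


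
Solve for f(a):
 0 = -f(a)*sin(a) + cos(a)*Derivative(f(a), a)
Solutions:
 f(a) = C1/cos(a)


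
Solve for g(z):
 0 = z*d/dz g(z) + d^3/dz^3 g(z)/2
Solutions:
 g(z) = C1 + Integral(C2*airyai(-2^(1/3)*z) + C3*airybi(-2^(1/3)*z), z)


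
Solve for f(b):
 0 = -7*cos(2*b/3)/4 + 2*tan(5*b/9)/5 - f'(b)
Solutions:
 f(b) = C1 - 18*log(cos(5*b/9))/25 - 21*sin(2*b/3)/8


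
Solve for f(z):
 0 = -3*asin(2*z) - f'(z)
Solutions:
 f(z) = C1 - 3*z*asin(2*z) - 3*sqrt(1 - 4*z^2)/2


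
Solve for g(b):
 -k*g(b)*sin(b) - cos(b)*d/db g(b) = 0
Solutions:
 g(b) = C1*exp(k*log(cos(b)))


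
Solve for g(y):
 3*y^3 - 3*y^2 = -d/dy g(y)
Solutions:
 g(y) = C1 - 3*y^4/4 + y^3


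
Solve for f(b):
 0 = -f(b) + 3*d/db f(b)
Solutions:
 f(b) = C1*exp(b/3)


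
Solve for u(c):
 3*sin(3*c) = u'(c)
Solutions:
 u(c) = C1 - cos(3*c)


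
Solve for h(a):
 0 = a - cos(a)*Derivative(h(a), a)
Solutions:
 h(a) = C1 + Integral(a/cos(a), a)


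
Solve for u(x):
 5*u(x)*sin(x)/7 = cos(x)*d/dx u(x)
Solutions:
 u(x) = C1/cos(x)^(5/7)


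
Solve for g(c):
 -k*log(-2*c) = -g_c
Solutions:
 g(c) = C1 + c*k*log(-c) + c*k*(-1 + log(2))


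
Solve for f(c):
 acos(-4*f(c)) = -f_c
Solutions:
 Integral(1/acos(-4*_y), (_y, f(c))) = C1 - c


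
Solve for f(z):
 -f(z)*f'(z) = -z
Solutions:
 f(z) = -sqrt(C1 + z^2)
 f(z) = sqrt(C1 + z^2)


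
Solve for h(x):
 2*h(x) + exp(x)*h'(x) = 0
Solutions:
 h(x) = C1*exp(2*exp(-x))


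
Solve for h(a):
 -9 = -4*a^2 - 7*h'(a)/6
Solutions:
 h(a) = C1 - 8*a^3/7 + 54*a/7


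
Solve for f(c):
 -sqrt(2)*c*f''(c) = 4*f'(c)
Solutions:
 f(c) = C1 + C2*c^(1 - 2*sqrt(2))


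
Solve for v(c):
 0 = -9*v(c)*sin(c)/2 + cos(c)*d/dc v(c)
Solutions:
 v(c) = C1/cos(c)^(9/2)


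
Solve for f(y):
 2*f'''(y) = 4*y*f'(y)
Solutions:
 f(y) = C1 + Integral(C2*airyai(2^(1/3)*y) + C3*airybi(2^(1/3)*y), y)


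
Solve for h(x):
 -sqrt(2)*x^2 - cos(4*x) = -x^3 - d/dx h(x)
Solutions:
 h(x) = C1 - x^4/4 + sqrt(2)*x^3/3 + sin(4*x)/4


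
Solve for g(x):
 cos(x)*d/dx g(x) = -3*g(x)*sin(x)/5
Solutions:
 g(x) = C1*cos(x)^(3/5)


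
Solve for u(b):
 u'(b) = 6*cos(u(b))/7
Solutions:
 -6*b/7 - log(sin(u(b)) - 1)/2 + log(sin(u(b)) + 1)/2 = C1


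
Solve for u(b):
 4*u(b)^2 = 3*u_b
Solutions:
 u(b) = -3/(C1 + 4*b)


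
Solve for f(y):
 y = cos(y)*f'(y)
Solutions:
 f(y) = C1 + Integral(y/cos(y), y)


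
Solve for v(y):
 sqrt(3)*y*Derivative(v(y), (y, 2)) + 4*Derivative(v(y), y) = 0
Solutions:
 v(y) = C1 + C2*y^(1 - 4*sqrt(3)/3)


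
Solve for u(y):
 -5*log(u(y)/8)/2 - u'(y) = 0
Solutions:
 -2*Integral(1/(-log(_y) + 3*log(2)), (_y, u(y)))/5 = C1 - y


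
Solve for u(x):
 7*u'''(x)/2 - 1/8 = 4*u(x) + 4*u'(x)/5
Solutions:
 u(x) = C1*exp(-x*(4*22050^(1/3)/(sqrt(2477265) + 1575)^(1/3) + 420^(1/3)*(sqrt(2477265) + 1575)^(1/3))/210)*sin(3^(1/6)*x*(-140^(1/3)*3^(2/3)*(sqrt(2477265) + 1575)^(1/3) + 12*2450^(1/3)/(sqrt(2477265) + 1575)^(1/3))/210) + C2*exp(-x*(4*22050^(1/3)/(sqrt(2477265) + 1575)^(1/3) + 420^(1/3)*(sqrt(2477265) + 1575)^(1/3))/210)*cos(3^(1/6)*x*(-140^(1/3)*3^(2/3)*(sqrt(2477265) + 1575)^(1/3) + 12*2450^(1/3)/(sqrt(2477265) + 1575)^(1/3))/210) + C3*exp(x*(4*22050^(1/3)/(sqrt(2477265) + 1575)^(1/3) + 420^(1/3)*(sqrt(2477265) + 1575)^(1/3))/105) - 1/32


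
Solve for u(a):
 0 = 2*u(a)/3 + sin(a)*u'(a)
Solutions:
 u(a) = C1*(cos(a) + 1)^(1/3)/(cos(a) - 1)^(1/3)


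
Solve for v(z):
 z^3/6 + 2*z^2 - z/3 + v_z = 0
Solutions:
 v(z) = C1 - z^4/24 - 2*z^3/3 + z^2/6


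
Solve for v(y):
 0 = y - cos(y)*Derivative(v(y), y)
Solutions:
 v(y) = C1 + Integral(y/cos(y), y)


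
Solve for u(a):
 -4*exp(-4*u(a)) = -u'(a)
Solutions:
 u(a) = log(-I*(C1 + 16*a)^(1/4))
 u(a) = log(I*(C1 + 16*a)^(1/4))
 u(a) = log(-(C1 + 16*a)^(1/4))
 u(a) = log(C1 + 16*a)/4


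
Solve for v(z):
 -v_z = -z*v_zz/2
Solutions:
 v(z) = C1 + C2*z^3


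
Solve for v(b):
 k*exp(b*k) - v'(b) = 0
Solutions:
 v(b) = C1 + exp(b*k)


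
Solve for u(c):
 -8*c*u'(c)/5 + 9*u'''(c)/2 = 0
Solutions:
 u(c) = C1 + Integral(C2*airyai(2*150^(1/3)*c/15) + C3*airybi(2*150^(1/3)*c/15), c)


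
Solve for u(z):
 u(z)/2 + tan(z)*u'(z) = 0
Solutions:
 u(z) = C1/sqrt(sin(z))


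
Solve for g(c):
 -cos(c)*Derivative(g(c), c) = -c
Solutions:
 g(c) = C1 + Integral(c/cos(c), c)


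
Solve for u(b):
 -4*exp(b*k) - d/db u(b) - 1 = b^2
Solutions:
 u(b) = C1 - b^3/3 - b - 4*exp(b*k)/k


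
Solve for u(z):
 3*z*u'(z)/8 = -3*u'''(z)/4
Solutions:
 u(z) = C1 + Integral(C2*airyai(-2^(2/3)*z/2) + C3*airybi(-2^(2/3)*z/2), z)


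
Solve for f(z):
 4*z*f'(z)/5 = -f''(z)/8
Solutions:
 f(z) = C1 + C2*erf(4*sqrt(5)*z/5)


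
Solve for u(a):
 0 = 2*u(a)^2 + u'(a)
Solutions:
 u(a) = 1/(C1 + 2*a)


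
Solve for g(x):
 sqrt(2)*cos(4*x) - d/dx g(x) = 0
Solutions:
 g(x) = C1 + sqrt(2)*sin(4*x)/4


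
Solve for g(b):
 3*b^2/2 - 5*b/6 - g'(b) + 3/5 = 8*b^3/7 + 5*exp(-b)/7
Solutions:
 g(b) = C1 - 2*b^4/7 + b^3/2 - 5*b^2/12 + 3*b/5 + 5*exp(-b)/7


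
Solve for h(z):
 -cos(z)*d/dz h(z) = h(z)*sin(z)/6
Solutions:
 h(z) = C1*cos(z)^(1/6)


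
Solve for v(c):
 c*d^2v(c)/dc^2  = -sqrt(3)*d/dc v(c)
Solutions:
 v(c) = C1 + C2*c^(1 - sqrt(3))


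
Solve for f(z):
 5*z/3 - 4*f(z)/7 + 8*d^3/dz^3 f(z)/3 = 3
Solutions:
 f(z) = C3*exp(14^(2/3)*3^(1/3)*z/14) + 35*z/12 + (C1*sin(14^(2/3)*3^(5/6)*z/28) + C2*cos(14^(2/3)*3^(5/6)*z/28))*exp(-14^(2/3)*3^(1/3)*z/28) - 21/4


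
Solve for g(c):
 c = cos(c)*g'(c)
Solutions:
 g(c) = C1 + Integral(c/cos(c), c)


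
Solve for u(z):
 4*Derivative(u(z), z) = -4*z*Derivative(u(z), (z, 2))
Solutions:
 u(z) = C1 + C2*log(z)


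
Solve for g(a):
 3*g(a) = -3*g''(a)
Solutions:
 g(a) = C1*sin(a) + C2*cos(a)


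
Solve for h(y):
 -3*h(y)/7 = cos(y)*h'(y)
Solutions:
 h(y) = C1*(sin(y) - 1)^(3/14)/(sin(y) + 1)^(3/14)


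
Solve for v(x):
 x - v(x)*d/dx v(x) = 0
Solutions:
 v(x) = -sqrt(C1 + x^2)
 v(x) = sqrt(C1 + x^2)


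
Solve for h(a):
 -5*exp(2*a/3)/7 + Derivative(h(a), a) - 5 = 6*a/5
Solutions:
 h(a) = C1 + 3*a^2/5 + 5*a + 15*exp(2*a/3)/14


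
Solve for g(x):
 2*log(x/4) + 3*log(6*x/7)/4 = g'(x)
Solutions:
 g(x) = C1 + 11*x*log(x)/4 - x*log(112) - 11*x/4 + x*log(7)/4 + 3*x*log(6)/4


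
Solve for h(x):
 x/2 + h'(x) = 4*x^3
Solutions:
 h(x) = C1 + x^4 - x^2/4


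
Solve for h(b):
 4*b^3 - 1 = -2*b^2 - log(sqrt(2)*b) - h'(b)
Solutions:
 h(b) = C1 - b^4 - 2*b^3/3 - b*log(b) - b*log(2)/2 + 2*b


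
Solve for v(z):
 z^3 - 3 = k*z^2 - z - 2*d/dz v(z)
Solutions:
 v(z) = C1 + k*z^3/6 - z^4/8 - z^2/4 + 3*z/2


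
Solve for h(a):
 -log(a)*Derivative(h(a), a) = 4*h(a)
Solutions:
 h(a) = C1*exp(-4*li(a))


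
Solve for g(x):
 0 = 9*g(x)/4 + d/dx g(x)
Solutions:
 g(x) = C1*exp(-9*x/4)


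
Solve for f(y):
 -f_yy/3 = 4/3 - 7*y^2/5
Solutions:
 f(y) = C1 + C2*y + 7*y^4/20 - 2*y^2


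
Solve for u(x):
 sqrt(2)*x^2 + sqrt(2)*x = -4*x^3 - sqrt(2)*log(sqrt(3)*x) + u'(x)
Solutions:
 u(x) = C1 + x^4 + sqrt(2)*x^3/3 + sqrt(2)*x^2/2 + sqrt(2)*x*log(x) - sqrt(2)*x + sqrt(2)*x*log(3)/2


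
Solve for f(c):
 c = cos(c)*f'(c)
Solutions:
 f(c) = C1 + Integral(c/cos(c), c)


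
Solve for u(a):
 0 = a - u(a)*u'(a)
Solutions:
 u(a) = -sqrt(C1 + a^2)
 u(a) = sqrt(C1 + a^2)


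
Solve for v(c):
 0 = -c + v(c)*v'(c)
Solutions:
 v(c) = -sqrt(C1 + c^2)
 v(c) = sqrt(C1 + c^2)


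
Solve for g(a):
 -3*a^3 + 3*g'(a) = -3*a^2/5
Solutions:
 g(a) = C1 + a^4/4 - a^3/15


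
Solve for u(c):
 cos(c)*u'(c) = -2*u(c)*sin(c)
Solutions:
 u(c) = C1*cos(c)^2


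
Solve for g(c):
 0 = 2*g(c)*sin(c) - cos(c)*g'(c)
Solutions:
 g(c) = C1/cos(c)^2


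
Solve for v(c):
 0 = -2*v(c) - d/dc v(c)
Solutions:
 v(c) = C1*exp(-2*c)


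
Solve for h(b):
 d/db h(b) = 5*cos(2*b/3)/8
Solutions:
 h(b) = C1 + 15*sin(2*b/3)/16


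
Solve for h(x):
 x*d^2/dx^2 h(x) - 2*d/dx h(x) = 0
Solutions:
 h(x) = C1 + C2*x^3


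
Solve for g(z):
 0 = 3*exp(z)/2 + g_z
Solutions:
 g(z) = C1 - 3*exp(z)/2


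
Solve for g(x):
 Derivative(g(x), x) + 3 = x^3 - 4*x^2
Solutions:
 g(x) = C1 + x^4/4 - 4*x^3/3 - 3*x


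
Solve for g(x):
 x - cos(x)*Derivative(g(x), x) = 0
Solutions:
 g(x) = C1 + Integral(x/cos(x), x)


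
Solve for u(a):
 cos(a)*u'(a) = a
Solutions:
 u(a) = C1 + Integral(a/cos(a), a)


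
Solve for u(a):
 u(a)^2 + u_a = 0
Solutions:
 u(a) = 1/(C1 + a)


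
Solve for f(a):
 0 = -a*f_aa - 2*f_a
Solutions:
 f(a) = C1 + C2/a


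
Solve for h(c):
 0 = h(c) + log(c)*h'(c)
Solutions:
 h(c) = C1*exp(-li(c))


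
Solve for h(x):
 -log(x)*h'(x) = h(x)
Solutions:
 h(x) = C1*exp(-li(x))


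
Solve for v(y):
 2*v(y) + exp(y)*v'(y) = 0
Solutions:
 v(y) = C1*exp(2*exp(-y))


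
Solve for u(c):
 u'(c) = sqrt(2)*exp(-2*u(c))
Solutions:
 u(c) = log(-sqrt(C1 + 2*sqrt(2)*c))
 u(c) = log(C1 + 2*sqrt(2)*c)/2


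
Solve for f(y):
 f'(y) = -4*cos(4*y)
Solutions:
 f(y) = C1 - sin(4*y)


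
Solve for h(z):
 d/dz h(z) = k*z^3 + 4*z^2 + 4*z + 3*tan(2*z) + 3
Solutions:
 h(z) = C1 + k*z^4/4 + 4*z^3/3 + 2*z^2 + 3*z - 3*log(cos(2*z))/2


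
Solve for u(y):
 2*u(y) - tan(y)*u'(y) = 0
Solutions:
 u(y) = C1*sin(y)^2


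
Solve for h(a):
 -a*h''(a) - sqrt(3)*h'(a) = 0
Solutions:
 h(a) = C1 + C2*a^(1 - sqrt(3))


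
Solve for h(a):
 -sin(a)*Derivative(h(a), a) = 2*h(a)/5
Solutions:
 h(a) = C1*(cos(a) + 1)^(1/5)/(cos(a) - 1)^(1/5)


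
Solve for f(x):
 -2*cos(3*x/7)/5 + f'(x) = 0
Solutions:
 f(x) = C1 + 14*sin(3*x/7)/15


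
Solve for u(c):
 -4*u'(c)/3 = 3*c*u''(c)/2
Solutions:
 u(c) = C1 + C2*c^(1/9)


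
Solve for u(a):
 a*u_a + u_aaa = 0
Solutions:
 u(a) = C1 + Integral(C2*airyai(-a) + C3*airybi(-a), a)


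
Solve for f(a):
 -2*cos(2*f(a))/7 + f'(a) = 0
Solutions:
 -2*a/7 - log(sin(2*f(a)) - 1)/4 + log(sin(2*f(a)) + 1)/4 = C1


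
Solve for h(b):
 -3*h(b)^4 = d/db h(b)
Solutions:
 h(b) = (-3^(2/3) - 3*3^(1/6)*I)*(1/(C1 + 3*b))^(1/3)/6
 h(b) = (-3^(2/3) + 3*3^(1/6)*I)*(1/(C1 + 3*b))^(1/3)/6
 h(b) = (1/(C1 + 9*b))^(1/3)


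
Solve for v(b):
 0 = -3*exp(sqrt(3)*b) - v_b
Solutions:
 v(b) = C1 - sqrt(3)*exp(sqrt(3)*b)


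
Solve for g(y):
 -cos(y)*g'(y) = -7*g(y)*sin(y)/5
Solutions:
 g(y) = C1/cos(y)^(7/5)


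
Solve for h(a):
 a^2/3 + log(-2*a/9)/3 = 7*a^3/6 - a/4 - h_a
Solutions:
 h(a) = C1 + 7*a^4/24 - a^3/9 - a^2/8 - a*log(-a)/3 + a*(-log(2) + 1/3 + 2*log(6)/3)


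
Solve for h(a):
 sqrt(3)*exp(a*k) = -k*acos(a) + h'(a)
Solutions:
 h(a) = C1 + k*(a*acos(a) - sqrt(1 - a^2)) + sqrt(3)*Piecewise((exp(a*k)/k, Ne(k, 0)), (a, True))


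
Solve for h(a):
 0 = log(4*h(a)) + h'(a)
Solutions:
 Integral(1/(log(_y) + 2*log(2)), (_y, h(a))) = C1 - a


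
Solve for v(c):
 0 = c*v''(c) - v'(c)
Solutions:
 v(c) = C1 + C2*c^2


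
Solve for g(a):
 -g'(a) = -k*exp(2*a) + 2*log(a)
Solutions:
 g(a) = C1 - 2*a*log(a) + 2*a + k*exp(2*a)/2


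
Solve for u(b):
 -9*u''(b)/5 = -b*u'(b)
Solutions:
 u(b) = C1 + C2*erfi(sqrt(10)*b/6)
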